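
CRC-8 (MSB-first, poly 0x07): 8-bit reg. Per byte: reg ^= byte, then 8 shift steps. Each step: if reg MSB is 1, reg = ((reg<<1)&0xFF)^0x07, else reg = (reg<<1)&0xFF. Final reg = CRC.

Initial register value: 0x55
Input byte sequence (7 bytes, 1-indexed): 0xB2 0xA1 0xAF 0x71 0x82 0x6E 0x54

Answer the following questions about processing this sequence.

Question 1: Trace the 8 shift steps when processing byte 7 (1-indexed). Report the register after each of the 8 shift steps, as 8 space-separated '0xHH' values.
After byte 1 (0xB2): reg=0xBB
After byte 2 (0xA1): reg=0x46
After byte 3 (0xAF): reg=0x91
After byte 4 (0x71): reg=0xAE
After byte 5 (0x82): reg=0xC4
After byte 6 (0x6E): reg=0x5F
Register before byte 7: 0x5F
After XOR with byte 0x54: 0x0B

Answer: 0x16 0x2C 0x58 0xB0 0x67 0xCE 0x9B 0x31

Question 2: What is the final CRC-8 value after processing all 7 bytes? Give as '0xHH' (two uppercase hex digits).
Answer: 0x31

Derivation:
After byte 1 (0xB2): reg=0xBB
After byte 2 (0xA1): reg=0x46
After byte 3 (0xAF): reg=0x91
After byte 4 (0x71): reg=0xAE
After byte 5 (0x82): reg=0xC4
After byte 6 (0x6E): reg=0x5F
After byte 7 (0x54): reg=0x31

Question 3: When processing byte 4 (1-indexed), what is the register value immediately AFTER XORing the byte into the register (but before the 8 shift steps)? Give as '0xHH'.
Register before byte 4: 0x91
Byte 4: 0x71
0x91 XOR 0x71 = 0xE0

Answer: 0xE0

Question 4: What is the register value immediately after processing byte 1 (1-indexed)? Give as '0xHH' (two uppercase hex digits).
Answer: 0xBB

Derivation:
After byte 1 (0xB2): reg=0xBB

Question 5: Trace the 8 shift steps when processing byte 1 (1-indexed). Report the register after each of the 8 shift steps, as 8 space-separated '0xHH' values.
Answer: 0xC9 0x95 0x2D 0x5A 0xB4 0x6F 0xDE 0xBB

Derivation:
Register before byte 1: 0x55
After XOR with byte 0xB2: 0xE7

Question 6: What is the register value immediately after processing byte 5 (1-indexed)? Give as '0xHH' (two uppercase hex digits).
After byte 1 (0xB2): reg=0xBB
After byte 2 (0xA1): reg=0x46
After byte 3 (0xAF): reg=0x91
After byte 4 (0x71): reg=0xAE
After byte 5 (0x82): reg=0xC4

Answer: 0xC4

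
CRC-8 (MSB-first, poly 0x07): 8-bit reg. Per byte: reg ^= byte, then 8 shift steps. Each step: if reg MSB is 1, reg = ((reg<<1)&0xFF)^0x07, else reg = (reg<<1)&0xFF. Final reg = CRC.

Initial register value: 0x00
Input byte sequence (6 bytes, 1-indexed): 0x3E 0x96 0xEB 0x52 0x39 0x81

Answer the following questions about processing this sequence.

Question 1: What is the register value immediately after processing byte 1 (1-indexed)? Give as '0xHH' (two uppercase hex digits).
Answer: 0xBA

Derivation:
After byte 1 (0x3E): reg=0xBA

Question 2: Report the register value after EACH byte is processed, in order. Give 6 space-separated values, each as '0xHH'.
0xBA 0xC4 0xCD 0xD4 0x8D 0x24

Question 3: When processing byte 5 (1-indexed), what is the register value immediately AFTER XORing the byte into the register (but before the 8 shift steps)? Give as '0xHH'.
Answer: 0xED

Derivation:
Register before byte 5: 0xD4
Byte 5: 0x39
0xD4 XOR 0x39 = 0xED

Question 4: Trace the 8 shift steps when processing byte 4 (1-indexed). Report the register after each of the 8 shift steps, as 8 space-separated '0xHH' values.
Answer: 0x39 0x72 0xE4 0xCF 0x99 0x35 0x6A 0xD4

Derivation:
After byte 1 (0x3E): reg=0xBA
After byte 2 (0x96): reg=0xC4
After byte 3 (0xEB): reg=0xCD
Register before byte 4: 0xCD
After XOR with byte 0x52: 0x9F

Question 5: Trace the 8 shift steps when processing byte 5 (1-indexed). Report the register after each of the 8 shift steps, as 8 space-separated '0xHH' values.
Answer: 0xDD 0xBD 0x7D 0xFA 0xF3 0xE1 0xC5 0x8D

Derivation:
After byte 1 (0x3E): reg=0xBA
After byte 2 (0x96): reg=0xC4
After byte 3 (0xEB): reg=0xCD
After byte 4 (0x52): reg=0xD4
Register before byte 5: 0xD4
After XOR with byte 0x39: 0xED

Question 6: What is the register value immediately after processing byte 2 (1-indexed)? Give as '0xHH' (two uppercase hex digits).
Answer: 0xC4

Derivation:
After byte 1 (0x3E): reg=0xBA
After byte 2 (0x96): reg=0xC4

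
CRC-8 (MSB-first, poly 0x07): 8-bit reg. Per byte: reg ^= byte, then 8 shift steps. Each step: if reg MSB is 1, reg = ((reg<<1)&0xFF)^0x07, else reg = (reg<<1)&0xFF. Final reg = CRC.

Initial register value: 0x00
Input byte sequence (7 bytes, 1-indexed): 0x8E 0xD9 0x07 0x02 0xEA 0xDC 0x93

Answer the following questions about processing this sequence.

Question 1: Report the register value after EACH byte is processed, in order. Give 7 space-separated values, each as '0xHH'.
0xA3 0x61 0x35 0x85 0x0A 0x2C 0x34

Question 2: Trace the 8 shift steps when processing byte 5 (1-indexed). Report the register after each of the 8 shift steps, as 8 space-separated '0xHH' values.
Answer: 0xDE 0xBB 0x71 0xE2 0xC3 0x81 0x05 0x0A

Derivation:
After byte 1 (0x8E): reg=0xA3
After byte 2 (0xD9): reg=0x61
After byte 3 (0x07): reg=0x35
After byte 4 (0x02): reg=0x85
Register before byte 5: 0x85
After XOR with byte 0xEA: 0x6F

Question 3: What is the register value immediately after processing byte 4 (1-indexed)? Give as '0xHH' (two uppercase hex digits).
After byte 1 (0x8E): reg=0xA3
After byte 2 (0xD9): reg=0x61
After byte 3 (0x07): reg=0x35
After byte 4 (0x02): reg=0x85

Answer: 0x85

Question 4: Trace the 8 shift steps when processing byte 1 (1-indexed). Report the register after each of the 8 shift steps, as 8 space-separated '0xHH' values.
Register before byte 1: 0x00
After XOR with byte 0x8E: 0x8E

Answer: 0x1B 0x36 0x6C 0xD8 0xB7 0x69 0xD2 0xA3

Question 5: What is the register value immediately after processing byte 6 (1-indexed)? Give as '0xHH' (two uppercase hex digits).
After byte 1 (0x8E): reg=0xA3
After byte 2 (0xD9): reg=0x61
After byte 3 (0x07): reg=0x35
After byte 4 (0x02): reg=0x85
After byte 5 (0xEA): reg=0x0A
After byte 6 (0xDC): reg=0x2C

Answer: 0x2C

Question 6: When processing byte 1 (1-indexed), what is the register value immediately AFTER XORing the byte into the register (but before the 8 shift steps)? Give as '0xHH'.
Answer: 0x8E

Derivation:
Register before byte 1: 0x00
Byte 1: 0x8E
0x00 XOR 0x8E = 0x8E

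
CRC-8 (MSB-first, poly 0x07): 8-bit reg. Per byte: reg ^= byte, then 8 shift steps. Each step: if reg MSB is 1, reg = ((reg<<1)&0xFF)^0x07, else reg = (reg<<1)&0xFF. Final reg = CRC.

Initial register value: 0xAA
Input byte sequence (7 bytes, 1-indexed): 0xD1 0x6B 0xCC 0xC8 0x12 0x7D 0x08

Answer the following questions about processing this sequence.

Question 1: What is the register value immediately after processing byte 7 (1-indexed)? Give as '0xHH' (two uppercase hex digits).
After byte 1 (0xD1): reg=0x66
After byte 2 (0x6B): reg=0x23
After byte 3 (0xCC): reg=0x83
After byte 4 (0xC8): reg=0xF6
After byte 5 (0x12): reg=0xB2
After byte 6 (0x7D): reg=0x63
After byte 7 (0x08): reg=0x16

Answer: 0x16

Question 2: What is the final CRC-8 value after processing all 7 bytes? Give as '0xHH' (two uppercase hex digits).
Answer: 0x16

Derivation:
After byte 1 (0xD1): reg=0x66
After byte 2 (0x6B): reg=0x23
After byte 3 (0xCC): reg=0x83
After byte 4 (0xC8): reg=0xF6
After byte 5 (0x12): reg=0xB2
After byte 6 (0x7D): reg=0x63
After byte 7 (0x08): reg=0x16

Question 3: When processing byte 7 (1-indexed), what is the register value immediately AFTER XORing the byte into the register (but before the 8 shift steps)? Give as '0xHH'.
Register before byte 7: 0x63
Byte 7: 0x08
0x63 XOR 0x08 = 0x6B

Answer: 0x6B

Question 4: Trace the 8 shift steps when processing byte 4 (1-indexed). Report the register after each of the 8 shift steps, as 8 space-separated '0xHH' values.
After byte 1 (0xD1): reg=0x66
After byte 2 (0x6B): reg=0x23
After byte 3 (0xCC): reg=0x83
Register before byte 4: 0x83
After XOR with byte 0xC8: 0x4B

Answer: 0x96 0x2B 0x56 0xAC 0x5F 0xBE 0x7B 0xF6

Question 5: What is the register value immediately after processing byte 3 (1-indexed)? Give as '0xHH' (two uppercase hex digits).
After byte 1 (0xD1): reg=0x66
After byte 2 (0x6B): reg=0x23
After byte 3 (0xCC): reg=0x83

Answer: 0x83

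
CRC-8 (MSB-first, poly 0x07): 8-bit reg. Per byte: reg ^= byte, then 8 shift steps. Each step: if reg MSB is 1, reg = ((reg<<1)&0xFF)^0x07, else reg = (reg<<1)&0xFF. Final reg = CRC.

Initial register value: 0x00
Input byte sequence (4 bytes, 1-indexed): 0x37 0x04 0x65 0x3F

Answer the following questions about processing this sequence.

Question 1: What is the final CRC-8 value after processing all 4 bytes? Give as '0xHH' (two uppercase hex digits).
After byte 1 (0x37): reg=0x85
After byte 2 (0x04): reg=0x8E
After byte 3 (0x65): reg=0x9F
After byte 4 (0x3F): reg=0x69

Answer: 0x69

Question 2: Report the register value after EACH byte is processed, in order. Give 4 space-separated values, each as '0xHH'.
0x85 0x8E 0x9F 0x69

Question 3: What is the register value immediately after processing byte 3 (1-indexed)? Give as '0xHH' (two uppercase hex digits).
Answer: 0x9F

Derivation:
After byte 1 (0x37): reg=0x85
After byte 2 (0x04): reg=0x8E
After byte 3 (0x65): reg=0x9F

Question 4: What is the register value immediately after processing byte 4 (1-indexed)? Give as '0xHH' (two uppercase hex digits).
After byte 1 (0x37): reg=0x85
After byte 2 (0x04): reg=0x8E
After byte 3 (0x65): reg=0x9F
After byte 4 (0x3F): reg=0x69

Answer: 0x69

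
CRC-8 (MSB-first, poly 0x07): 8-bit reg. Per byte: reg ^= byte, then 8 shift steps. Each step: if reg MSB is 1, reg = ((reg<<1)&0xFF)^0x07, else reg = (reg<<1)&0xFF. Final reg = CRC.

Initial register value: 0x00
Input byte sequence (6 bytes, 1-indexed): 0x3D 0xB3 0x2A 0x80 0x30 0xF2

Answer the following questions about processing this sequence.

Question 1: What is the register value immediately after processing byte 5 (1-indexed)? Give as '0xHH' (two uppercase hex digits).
Answer: 0xE2

Derivation:
After byte 1 (0x3D): reg=0xB3
After byte 2 (0xB3): reg=0x00
After byte 3 (0x2A): reg=0xD6
After byte 4 (0x80): reg=0xA5
After byte 5 (0x30): reg=0xE2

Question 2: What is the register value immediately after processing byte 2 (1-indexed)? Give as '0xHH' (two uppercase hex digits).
After byte 1 (0x3D): reg=0xB3
After byte 2 (0xB3): reg=0x00

Answer: 0x00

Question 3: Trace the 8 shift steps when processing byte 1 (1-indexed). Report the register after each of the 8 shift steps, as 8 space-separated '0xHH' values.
Register before byte 1: 0x00
After XOR with byte 0x3D: 0x3D

Answer: 0x7A 0xF4 0xEF 0xD9 0xB5 0x6D 0xDA 0xB3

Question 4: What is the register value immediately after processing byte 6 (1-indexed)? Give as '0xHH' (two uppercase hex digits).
After byte 1 (0x3D): reg=0xB3
After byte 2 (0xB3): reg=0x00
After byte 3 (0x2A): reg=0xD6
After byte 4 (0x80): reg=0xA5
After byte 5 (0x30): reg=0xE2
After byte 6 (0xF2): reg=0x70

Answer: 0x70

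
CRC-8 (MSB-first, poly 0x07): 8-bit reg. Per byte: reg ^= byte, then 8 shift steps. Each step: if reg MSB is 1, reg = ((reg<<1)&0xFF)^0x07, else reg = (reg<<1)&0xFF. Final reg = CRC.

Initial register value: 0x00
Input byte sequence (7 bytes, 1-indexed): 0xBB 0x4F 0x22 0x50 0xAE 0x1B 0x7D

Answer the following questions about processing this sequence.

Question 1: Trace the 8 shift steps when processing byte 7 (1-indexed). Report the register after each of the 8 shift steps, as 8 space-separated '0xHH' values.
Answer: 0x65 0xCA 0x93 0x21 0x42 0x84 0x0F 0x1E

Derivation:
After byte 1 (0xBB): reg=0x28
After byte 2 (0x4F): reg=0x32
After byte 3 (0x22): reg=0x70
After byte 4 (0x50): reg=0xE0
After byte 5 (0xAE): reg=0xED
After byte 6 (0x1B): reg=0xCC
Register before byte 7: 0xCC
After XOR with byte 0x7D: 0xB1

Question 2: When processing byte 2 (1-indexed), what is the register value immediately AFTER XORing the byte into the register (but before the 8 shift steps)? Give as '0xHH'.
Register before byte 2: 0x28
Byte 2: 0x4F
0x28 XOR 0x4F = 0x67

Answer: 0x67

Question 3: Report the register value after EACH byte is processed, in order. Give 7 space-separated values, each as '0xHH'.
0x28 0x32 0x70 0xE0 0xED 0xCC 0x1E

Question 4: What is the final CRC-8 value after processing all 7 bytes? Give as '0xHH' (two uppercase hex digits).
Answer: 0x1E

Derivation:
After byte 1 (0xBB): reg=0x28
After byte 2 (0x4F): reg=0x32
After byte 3 (0x22): reg=0x70
After byte 4 (0x50): reg=0xE0
After byte 5 (0xAE): reg=0xED
After byte 6 (0x1B): reg=0xCC
After byte 7 (0x7D): reg=0x1E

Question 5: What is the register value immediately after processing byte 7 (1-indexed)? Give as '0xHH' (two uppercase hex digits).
After byte 1 (0xBB): reg=0x28
After byte 2 (0x4F): reg=0x32
After byte 3 (0x22): reg=0x70
After byte 4 (0x50): reg=0xE0
After byte 5 (0xAE): reg=0xED
After byte 6 (0x1B): reg=0xCC
After byte 7 (0x7D): reg=0x1E

Answer: 0x1E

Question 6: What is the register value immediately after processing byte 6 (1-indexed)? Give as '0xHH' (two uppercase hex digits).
Answer: 0xCC

Derivation:
After byte 1 (0xBB): reg=0x28
After byte 2 (0x4F): reg=0x32
After byte 3 (0x22): reg=0x70
After byte 4 (0x50): reg=0xE0
After byte 5 (0xAE): reg=0xED
After byte 6 (0x1B): reg=0xCC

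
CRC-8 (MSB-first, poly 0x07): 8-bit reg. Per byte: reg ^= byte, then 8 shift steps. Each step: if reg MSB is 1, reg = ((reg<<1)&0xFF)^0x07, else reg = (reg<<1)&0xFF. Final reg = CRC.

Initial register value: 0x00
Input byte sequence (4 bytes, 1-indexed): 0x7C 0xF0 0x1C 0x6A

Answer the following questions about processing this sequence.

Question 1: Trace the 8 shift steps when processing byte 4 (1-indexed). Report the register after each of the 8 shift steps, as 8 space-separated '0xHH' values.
After byte 1 (0x7C): reg=0x73
After byte 2 (0xF0): reg=0x80
After byte 3 (0x1C): reg=0xDD
Register before byte 4: 0xDD
After XOR with byte 0x6A: 0xB7

Answer: 0x69 0xD2 0xA3 0x41 0x82 0x03 0x06 0x0C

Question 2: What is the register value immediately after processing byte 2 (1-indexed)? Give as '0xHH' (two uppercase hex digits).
Answer: 0x80

Derivation:
After byte 1 (0x7C): reg=0x73
After byte 2 (0xF0): reg=0x80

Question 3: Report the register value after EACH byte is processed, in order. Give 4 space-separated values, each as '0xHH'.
0x73 0x80 0xDD 0x0C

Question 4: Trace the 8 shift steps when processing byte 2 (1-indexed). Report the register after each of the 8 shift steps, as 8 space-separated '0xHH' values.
After byte 1 (0x7C): reg=0x73
Register before byte 2: 0x73
After XOR with byte 0xF0: 0x83

Answer: 0x01 0x02 0x04 0x08 0x10 0x20 0x40 0x80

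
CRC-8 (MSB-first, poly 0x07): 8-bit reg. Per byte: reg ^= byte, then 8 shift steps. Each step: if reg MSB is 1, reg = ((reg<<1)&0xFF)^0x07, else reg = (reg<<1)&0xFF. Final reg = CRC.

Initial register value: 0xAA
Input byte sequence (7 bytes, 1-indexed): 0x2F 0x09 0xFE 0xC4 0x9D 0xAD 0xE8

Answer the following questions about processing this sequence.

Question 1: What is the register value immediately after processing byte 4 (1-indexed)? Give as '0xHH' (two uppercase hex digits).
Answer: 0xD5

Derivation:
After byte 1 (0x2F): reg=0x92
After byte 2 (0x09): reg=0xC8
After byte 3 (0xFE): reg=0x82
After byte 4 (0xC4): reg=0xD5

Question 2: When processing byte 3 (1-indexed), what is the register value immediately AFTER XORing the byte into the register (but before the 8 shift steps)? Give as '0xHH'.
Register before byte 3: 0xC8
Byte 3: 0xFE
0xC8 XOR 0xFE = 0x36

Answer: 0x36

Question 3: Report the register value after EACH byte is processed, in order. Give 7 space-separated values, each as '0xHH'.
0x92 0xC8 0x82 0xD5 0xFF 0xB9 0xB0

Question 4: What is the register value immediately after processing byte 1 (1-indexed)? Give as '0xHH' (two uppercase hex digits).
Answer: 0x92

Derivation:
After byte 1 (0x2F): reg=0x92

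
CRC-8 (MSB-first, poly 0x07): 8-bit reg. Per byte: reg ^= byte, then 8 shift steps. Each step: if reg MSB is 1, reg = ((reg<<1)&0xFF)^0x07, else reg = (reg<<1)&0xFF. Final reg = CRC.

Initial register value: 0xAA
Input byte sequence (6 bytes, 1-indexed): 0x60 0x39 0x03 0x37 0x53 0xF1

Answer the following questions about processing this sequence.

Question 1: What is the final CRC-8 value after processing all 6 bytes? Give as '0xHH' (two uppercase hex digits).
After byte 1 (0x60): reg=0x78
After byte 2 (0x39): reg=0xC0
After byte 3 (0x03): reg=0x47
After byte 4 (0x37): reg=0x57
After byte 5 (0x53): reg=0x1C
After byte 6 (0xF1): reg=0x8D

Answer: 0x8D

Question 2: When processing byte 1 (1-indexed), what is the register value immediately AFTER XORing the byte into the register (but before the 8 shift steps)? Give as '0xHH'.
Register before byte 1: 0xAA
Byte 1: 0x60
0xAA XOR 0x60 = 0xCA

Answer: 0xCA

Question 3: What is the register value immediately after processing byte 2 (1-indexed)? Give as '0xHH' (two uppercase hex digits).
After byte 1 (0x60): reg=0x78
After byte 2 (0x39): reg=0xC0

Answer: 0xC0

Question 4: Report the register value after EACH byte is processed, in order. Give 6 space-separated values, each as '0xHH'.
0x78 0xC0 0x47 0x57 0x1C 0x8D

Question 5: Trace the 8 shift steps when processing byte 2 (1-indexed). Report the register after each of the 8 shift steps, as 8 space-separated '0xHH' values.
After byte 1 (0x60): reg=0x78
Register before byte 2: 0x78
After XOR with byte 0x39: 0x41

Answer: 0x82 0x03 0x06 0x0C 0x18 0x30 0x60 0xC0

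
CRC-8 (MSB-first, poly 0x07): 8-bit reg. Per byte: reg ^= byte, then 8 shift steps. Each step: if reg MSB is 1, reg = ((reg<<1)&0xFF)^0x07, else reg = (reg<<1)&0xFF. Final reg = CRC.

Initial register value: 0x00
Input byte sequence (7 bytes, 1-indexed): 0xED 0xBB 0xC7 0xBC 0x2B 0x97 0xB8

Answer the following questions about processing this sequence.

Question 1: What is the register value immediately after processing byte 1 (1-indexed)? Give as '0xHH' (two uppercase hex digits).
After byte 1 (0xED): reg=0x8D

Answer: 0x8D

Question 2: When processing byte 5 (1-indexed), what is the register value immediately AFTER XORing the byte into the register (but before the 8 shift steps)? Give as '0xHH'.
Answer: 0x0C

Derivation:
Register before byte 5: 0x27
Byte 5: 0x2B
0x27 XOR 0x2B = 0x0C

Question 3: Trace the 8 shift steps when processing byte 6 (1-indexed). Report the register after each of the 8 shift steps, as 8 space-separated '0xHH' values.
Answer: 0x61 0xC2 0x83 0x01 0x02 0x04 0x08 0x10

Derivation:
After byte 1 (0xED): reg=0x8D
After byte 2 (0xBB): reg=0x82
After byte 3 (0xC7): reg=0xDC
After byte 4 (0xBC): reg=0x27
After byte 5 (0x2B): reg=0x24
Register before byte 6: 0x24
After XOR with byte 0x97: 0xB3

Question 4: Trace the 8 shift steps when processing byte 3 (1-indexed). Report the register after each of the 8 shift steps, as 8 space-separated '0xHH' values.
After byte 1 (0xED): reg=0x8D
After byte 2 (0xBB): reg=0x82
Register before byte 3: 0x82
After XOR with byte 0xC7: 0x45

Answer: 0x8A 0x13 0x26 0x4C 0x98 0x37 0x6E 0xDC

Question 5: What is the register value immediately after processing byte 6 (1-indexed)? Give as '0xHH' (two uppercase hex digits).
After byte 1 (0xED): reg=0x8D
After byte 2 (0xBB): reg=0x82
After byte 3 (0xC7): reg=0xDC
After byte 4 (0xBC): reg=0x27
After byte 5 (0x2B): reg=0x24
After byte 6 (0x97): reg=0x10

Answer: 0x10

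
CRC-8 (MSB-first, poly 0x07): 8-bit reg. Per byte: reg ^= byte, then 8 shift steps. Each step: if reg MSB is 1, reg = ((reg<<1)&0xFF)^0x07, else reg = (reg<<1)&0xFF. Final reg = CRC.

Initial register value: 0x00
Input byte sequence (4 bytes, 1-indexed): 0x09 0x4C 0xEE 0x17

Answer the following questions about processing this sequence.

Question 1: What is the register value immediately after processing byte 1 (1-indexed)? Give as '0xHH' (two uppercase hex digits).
After byte 1 (0x09): reg=0x3F

Answer: 0x3F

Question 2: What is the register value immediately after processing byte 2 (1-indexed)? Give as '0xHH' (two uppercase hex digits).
Answer: 0x5E

Derivation:
After byte 1 (0x09): reg=0x3F
After byte 2 (0x4C): reg=0x5E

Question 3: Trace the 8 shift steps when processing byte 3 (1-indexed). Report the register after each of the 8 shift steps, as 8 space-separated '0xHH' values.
Answer: 0x67 0xCE 0x9B 0x31 0x62 0xC4 0x8F 0x19

Derivation:
After byte 1 (0x09): reg=0x3F
After byte 2 (0x4C): reg=0x5E
Register before byte 3: 0x5E
After XOR with byte 0xEE: 0xB0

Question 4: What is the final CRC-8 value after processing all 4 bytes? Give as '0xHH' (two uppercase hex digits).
After byte 1 (0x09): reg=0x3F
After byte 2 (0x4C): reg=0x5E
After byte 3 (0xEE): reg=0x19
After byte 4 (0x17): reg=0x2A

Answer: 0x2A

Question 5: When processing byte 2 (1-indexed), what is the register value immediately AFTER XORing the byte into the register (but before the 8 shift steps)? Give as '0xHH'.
Answer: 0x73

Derivation:
Register before byte 2: 0x3F
Byte 2: 0x4C
0x3F XOR 0x4C = 0x73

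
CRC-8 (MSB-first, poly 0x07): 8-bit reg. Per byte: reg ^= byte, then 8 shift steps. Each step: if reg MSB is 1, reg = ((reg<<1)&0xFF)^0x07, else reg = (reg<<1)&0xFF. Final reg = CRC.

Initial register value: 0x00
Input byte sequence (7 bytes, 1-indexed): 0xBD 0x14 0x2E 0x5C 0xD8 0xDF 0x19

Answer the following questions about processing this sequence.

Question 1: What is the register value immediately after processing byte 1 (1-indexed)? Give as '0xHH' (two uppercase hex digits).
Answer: 0x3A

Derivation:
After byte 1 (0xBD): reg=0x3A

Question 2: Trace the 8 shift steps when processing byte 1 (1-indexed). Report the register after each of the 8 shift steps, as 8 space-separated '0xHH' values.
Answer: 0x7D 0xFA 0xF3 0xE1 0xC5 0x8D 0x1D 0x3A

Derivation:
Register before byte 1: 0x00
After XOR with byte 0xBD: 0xBD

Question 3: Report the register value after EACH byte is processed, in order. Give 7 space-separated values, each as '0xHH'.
0x3A 0xCA 0xB2 0x84 0x93 0xE3 0xE8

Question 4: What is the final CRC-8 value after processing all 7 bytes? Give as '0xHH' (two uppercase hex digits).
Answer: 0xE8

Derivation:
After byte 1 (0xBD): reg=0x3A
After byte 2 (0x14): reg=0xCA
After byte 3 (0x2E): reg=0xB2
After byte 4 (0x5C): reg=0x84
After byte 5 (0xD8): reg=0x93
After byte 6 (0xDF): reg=0xE3
After byte 7 (0x19): reg=0xE8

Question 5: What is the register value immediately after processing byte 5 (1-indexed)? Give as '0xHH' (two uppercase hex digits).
After byte 1 (0xBD): reg=0x3A
After byte 2 (0x14): reg=0xCA
After byte 3 (0x2E): reg=0xB2
After byte 4 (0x5C): reg=0x84
After byte 5 (0xD8): reg=0x93

Answer: 0x93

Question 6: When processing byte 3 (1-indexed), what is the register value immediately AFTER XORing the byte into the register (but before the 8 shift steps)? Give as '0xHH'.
Answer: 0xE4

Derivation:
Register before byte 3: 0xCA
Byte 3: 0x2E
0xCA XOR 0x2E = 0xE4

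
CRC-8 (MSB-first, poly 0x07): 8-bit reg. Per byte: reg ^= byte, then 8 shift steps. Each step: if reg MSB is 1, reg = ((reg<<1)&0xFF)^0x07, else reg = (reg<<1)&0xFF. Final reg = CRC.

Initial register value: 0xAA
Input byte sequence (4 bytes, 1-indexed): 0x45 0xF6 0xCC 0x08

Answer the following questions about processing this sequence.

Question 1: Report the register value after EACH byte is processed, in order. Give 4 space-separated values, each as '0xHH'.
0x83 0x4C 0x89 0x8E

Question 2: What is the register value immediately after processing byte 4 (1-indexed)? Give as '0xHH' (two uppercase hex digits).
After byte 1 (0x45): reg=0x83
After byte 2 (0xF6): reg=0x4C
After byte 3 (0xCC): reg=0x89
After byte 4 (0x08): reg=0x8E

Answer: 0x8E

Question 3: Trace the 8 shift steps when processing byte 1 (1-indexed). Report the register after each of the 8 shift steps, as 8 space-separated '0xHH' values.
Answer: 0xD9 0xB5 0x6D 0xDA 0xB3 0x61 0xC2 0x83

Derivation:
Register before byte 1: 0xAA
After XOR with byte 0x45: 0xEF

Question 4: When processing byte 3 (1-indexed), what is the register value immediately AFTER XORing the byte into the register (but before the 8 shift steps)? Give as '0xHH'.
Answer: 0x80

Derivation:
Register before byte 3: 0x4C
Byte 3: 0xCC
0x4C XOR 0xCC = 0x80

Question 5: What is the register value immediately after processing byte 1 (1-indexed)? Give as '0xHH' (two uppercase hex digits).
After byte 1 (0x45): reg=0x83

Answer: 0x83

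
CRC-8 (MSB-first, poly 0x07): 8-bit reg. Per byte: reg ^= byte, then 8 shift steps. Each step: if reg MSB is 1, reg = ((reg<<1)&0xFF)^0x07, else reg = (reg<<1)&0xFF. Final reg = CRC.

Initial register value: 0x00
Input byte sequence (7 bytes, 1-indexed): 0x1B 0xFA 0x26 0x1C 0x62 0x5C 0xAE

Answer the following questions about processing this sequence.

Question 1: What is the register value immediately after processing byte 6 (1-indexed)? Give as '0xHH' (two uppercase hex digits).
After byte 1 (0x1B): reg=0x41
After byte 2 (0xFA): reg=0x28
After byte 3 (0x26): reg=0x2A
After byte 4 (0x1C): reg=0x82
After byte 5 (0x62): reg=0xAE
After byte 6 (0x5C): reg=0xD0

Answer: 0xD0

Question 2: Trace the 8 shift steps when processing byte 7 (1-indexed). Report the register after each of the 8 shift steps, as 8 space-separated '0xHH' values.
After byte 1 (0x1B): reg=0x41
After byte 2 (0xFA): reg=0x28
After byte 3 (0x26): reg=0x2A
After byte 4 (0x1C): reg=0x82
After byte 5 (0x62): reg=0xAE
After byte 6 (0x5C): reg=0xD0
Register before byte 7: 0xD0
After XOR with byte 0xAE: 0x7E

Answer: 0xFC 0xFF 0xF9 0xF5 0xED 0xDD 0xBD 0x7D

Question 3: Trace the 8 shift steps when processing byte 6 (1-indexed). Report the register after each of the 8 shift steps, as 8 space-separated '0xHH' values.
After byte 1 (0x1B): reg=0x41
After byte 2 (0xFA): reg=0x28
After byte 3 (0x26): reg=0x2A
After byte 4 (0x1C): reg=0x82
After byte 5 (0x62): reg=0xAE
Register before byte 6: 0xAE
After XOR with byte 0x5C: 0xF2

Answer: 0xE3 0xC1 0x85 0x0D 0x1A 0x34 0x68 0xD0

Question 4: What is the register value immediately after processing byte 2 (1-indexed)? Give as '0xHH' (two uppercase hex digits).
Answer: 0x28

Derivation:
After byte 1 (0x1B): reg=0x41
After byte 2 (0xFA): reg=0x28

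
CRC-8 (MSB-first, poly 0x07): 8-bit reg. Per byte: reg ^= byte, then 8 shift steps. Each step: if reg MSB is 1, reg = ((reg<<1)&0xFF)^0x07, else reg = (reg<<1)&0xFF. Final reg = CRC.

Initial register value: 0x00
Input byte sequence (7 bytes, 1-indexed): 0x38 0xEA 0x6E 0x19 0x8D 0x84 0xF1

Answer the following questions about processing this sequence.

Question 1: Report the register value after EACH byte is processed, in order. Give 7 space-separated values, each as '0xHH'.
0xA8 0xC9 0x7C 0x3C 0x1E 0xCF 0xBA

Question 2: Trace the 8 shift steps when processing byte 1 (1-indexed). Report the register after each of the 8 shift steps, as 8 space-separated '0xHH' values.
Answer: 0x70 0xE0 0xC7 0x89 0x15 0x2A 0x54 0xA8

Derivation:
Register before byte 1: 0x00
After XOR with byte 0x38: 0x38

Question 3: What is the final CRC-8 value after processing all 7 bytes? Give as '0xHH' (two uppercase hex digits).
Answer: 0xBA

Derivation:
After byte 1 (0x38): reg=0xA8
After byte 2 (0xEA): reg=0xC9
After byte 3 (0x6E): reg=0x7C
After byte 4 (0x19): reg=0x3C
After byte 5 (0x8D): reg=0x1E
After byte 6 (0x84): reg=0xCF
After byte 7 (0xF1): reg=0xBA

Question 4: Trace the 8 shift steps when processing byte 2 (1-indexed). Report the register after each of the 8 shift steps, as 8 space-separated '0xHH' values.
Answer: 0x84 0x0F 0x1E 0x3C 0x78 0xF0 0xE7 0xC9

Derivation:
After byte 1 (0x38): reg=0xA8
Register before byte 2: 0xA8
After XOR with byte 0xEA: 0x42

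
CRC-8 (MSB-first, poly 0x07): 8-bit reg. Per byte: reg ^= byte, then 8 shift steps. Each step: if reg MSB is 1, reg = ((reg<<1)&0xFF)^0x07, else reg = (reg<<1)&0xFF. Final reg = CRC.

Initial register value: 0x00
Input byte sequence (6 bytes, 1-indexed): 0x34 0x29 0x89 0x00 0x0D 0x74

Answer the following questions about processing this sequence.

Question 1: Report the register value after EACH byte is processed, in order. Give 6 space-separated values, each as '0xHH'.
0x8C 0x72 0xEF 0x83 0xA3 0x2B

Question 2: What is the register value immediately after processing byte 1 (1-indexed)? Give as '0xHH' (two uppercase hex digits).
Answer: 0x8C

Derivation:
After byte 1 (0x34): reg=0x8C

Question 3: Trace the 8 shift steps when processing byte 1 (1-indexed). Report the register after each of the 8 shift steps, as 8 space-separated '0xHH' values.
Answer: 0x68 0xD0 0xA7 0x49 0x92 0x23 0x46 0x8C

Derivation:
Register before byte 1: 0x00
After XOR with byte 0x34: 0x34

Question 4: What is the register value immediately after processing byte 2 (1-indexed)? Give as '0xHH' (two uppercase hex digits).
Answer: 0x72

Derivation:
After byte 1 (0x34): reg=0x8C
After byte 2 (0x29): reg=0x72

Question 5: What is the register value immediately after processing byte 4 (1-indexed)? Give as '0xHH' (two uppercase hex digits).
After byte 1 (0x34): reg=0x8C
After byte 2 (0x29): reg=0x72
After byte 3 (0x89): reg=0xEF
After byte 4 (0x00): reg=0x83

Answer: 0x83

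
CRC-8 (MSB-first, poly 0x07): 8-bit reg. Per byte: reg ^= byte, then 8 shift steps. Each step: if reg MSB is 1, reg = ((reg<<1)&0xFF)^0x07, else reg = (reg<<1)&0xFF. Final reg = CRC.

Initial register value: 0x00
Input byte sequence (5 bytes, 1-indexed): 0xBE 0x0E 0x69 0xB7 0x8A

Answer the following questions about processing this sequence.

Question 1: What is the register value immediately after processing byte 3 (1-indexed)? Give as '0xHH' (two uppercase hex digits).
Answer: 0x08

Derivation:
After byte 1 (0xBE): reg=0x33
After byte 2 (0x0E): reg=0xB3
After byte 3 (0x69): reg=0x08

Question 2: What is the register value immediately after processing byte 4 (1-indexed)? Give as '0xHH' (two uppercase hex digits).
Answer: 0x34

Derivation:
After byte 1 (0xBE): reg=0x33
After byte 2 (0x0E): reg=0xB3
After byte 3 (0x69): reg=0x08
After byte 4 (0xB7): reg=0x34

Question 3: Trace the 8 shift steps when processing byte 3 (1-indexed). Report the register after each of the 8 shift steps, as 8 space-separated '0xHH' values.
After byte 1 (0xBE): reg=0x33
After byte 2 (0x0E): reg=0xB3
Register before byte 3: 0xB3
After XOR with byte 0x69: 0xDA

Answer: 0xB3 0x61 0xC2 0x83 0x01 0x02 0x04 0x08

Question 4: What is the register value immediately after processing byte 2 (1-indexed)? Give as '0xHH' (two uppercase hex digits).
After byte 1 (0xBE): reg=0x33
After byte 2 (0x0E): reg=0xB3

Answer: 0xB3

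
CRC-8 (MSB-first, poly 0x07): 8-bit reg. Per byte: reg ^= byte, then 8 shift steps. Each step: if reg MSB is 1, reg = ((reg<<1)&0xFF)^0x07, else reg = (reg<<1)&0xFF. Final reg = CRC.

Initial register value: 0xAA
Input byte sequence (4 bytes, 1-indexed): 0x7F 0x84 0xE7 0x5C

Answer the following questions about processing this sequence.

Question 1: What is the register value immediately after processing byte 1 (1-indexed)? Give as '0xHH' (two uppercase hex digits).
After byte 1 (0x7F): reg=0x25

Answer: 0x25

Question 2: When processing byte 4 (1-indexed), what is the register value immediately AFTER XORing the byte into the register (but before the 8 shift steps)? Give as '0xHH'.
Answer: 0xEA

Derivation:
Register before byte 4: 0xB6
Byte 4: 0x5C
0xB6 XOR 0x5C = 0xEA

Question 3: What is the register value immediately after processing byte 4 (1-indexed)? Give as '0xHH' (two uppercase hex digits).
After byte 1 (0x7F): reg=0x25
After byte 2 (0x84): reg=0x6E
After byte 3 (0xE7): reg=0xB6
After byte 4 (0x5C): reg=0x98

Answer: 0x98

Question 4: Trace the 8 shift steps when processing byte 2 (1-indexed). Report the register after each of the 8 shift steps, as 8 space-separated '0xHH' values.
After byte 1 (0x7F): reg=0x25
Register before byte 2: 0x25
After XOR with byte 0x84: 0xA1

Answer: 0x45 0x8A 0x13 0x26 0x4C 0x98 0x37 0x6E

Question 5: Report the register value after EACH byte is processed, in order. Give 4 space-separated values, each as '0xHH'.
0x25 0x6E 0xB6 0x98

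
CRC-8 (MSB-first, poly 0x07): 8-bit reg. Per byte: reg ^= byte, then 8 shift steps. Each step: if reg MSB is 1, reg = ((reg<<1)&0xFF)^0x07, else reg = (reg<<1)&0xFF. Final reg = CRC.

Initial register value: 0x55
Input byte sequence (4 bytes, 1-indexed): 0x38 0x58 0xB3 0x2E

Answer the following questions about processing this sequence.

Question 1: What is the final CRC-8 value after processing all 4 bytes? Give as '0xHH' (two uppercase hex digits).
Answer: 0x64

Derivation:
After byte 1 (0x38): reg=0x04
After byte 2 (0x58): reg=0x93
After byte 3 (0xB3): reg=0xE0
After byte 4 (0x2E): reg=0x64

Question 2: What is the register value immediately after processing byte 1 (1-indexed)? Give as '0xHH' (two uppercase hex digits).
Answer: 0x04

Derivation:
After byte 1 (0x38): reg=0x04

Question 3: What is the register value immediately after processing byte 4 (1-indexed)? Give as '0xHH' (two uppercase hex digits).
Answer: 0x64

Derivation:
After byte 1 (0x38): reg=0x04
After byte 2 (0x58): reg=0x93
After byte 3 (0xB3): reg=0xE0
After byte 4 (0x2E): reg=0x64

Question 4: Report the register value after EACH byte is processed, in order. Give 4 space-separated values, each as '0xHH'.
0x04 0x93 0xE0 0x64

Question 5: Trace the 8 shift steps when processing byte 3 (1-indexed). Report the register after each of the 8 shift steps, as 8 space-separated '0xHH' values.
Answer: 0x40 0x80 0x07 0x0E 0x1C 0x38 0x70 0xE0

Derivation:
After byte 1 (0x38): reg=0x04
After byte 2 (0x58): reg=0x93
Register before byte 3: 0x93
After XOR with byte 0xB3: 0x20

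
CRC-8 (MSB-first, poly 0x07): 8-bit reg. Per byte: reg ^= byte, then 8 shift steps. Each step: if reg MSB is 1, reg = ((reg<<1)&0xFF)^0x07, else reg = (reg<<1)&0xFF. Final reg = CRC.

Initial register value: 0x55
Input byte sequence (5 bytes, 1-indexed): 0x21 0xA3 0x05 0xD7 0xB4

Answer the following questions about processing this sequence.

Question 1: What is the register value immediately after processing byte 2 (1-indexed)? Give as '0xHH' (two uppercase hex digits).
Answer: 0x96

Derivation:
After byte 1 (0x21): reg=0x4B
After byte 2 (0xA3): reg=0x96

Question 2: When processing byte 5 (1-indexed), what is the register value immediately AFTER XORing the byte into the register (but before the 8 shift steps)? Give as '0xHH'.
Register before byte 5: 0xF5
Byte 5: 0xB4
0xF5 XOR 0xB4 = 0x41

Answer: 0x41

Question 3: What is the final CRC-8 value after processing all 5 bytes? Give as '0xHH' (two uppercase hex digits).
After byte 1 (0x21): reg=0x4B
After byte 2 (0xA3): reg=0x96
After byte 3 (0x05): reg=0xF0
After byte 4 (0xD7): reg=0xF5
After byte 5 (0xB4): reg=0xC0

Answer: 0xC0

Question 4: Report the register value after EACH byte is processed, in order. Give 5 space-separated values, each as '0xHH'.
0x4B 0x96 0xF0 0xF5 0xC0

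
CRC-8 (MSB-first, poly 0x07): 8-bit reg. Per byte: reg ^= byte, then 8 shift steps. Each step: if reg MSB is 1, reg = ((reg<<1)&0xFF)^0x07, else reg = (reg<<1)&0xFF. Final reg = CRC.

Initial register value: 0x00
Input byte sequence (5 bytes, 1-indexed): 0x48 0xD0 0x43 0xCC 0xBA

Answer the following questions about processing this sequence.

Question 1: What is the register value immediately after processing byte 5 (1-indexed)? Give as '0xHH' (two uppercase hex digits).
After byte 1 (0x48): reg=0xFF
After byte 2 (0xD0): reg=0xCD
After byte 3 (0x43): reg=0xA3
After byte 4 (0xCC): reg=0x0A
After byte 5 (0xBA): reg=0x19

Answer: 0x19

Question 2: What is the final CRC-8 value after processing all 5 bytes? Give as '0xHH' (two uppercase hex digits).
Answer: 0x19

Derivation:
After byte 1 (0x48): reg=0xFF
After byte 2 (0xD0): reg=0xCD
After byte 3 (0x43): reg=0xA3
After byte 4 (0xCC): reg=0x0A
After byte 5 (0xBA): reg=0x19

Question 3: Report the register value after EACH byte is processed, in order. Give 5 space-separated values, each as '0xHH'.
0xFF 0xCD 0xA3 0x0A 0x19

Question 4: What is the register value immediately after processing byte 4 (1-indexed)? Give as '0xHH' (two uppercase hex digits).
After byte 1 (0x48): reg=0xFF
After byte 2 (0xD0): reg=0xCD
After byte 3 (0x43): reg=0xA3
After byte 4 (0xCC): reg=0x0A

Answer: 0x0A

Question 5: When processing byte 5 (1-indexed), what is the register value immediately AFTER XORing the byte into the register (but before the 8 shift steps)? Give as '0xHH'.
Register before byte 5: 0x0A
Byte 5: 0xBA
0x0A XOR 0xBA = 0xB0

Answer: 0xB0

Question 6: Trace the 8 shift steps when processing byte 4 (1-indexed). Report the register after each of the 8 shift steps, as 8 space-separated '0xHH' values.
Answer: 0xDE 0xBB 0x71 0xE2 0xC3 0x81 0x05 0x0A

Derivation:
After byte 1 (0x48): reg=0xFF
After byte 2 (0xD0): reg=0xCD
After byte 3 (0x43): reg=0xA3
Register before byte 4: 0xA3
After XOR with byte 0xCC: 0x6F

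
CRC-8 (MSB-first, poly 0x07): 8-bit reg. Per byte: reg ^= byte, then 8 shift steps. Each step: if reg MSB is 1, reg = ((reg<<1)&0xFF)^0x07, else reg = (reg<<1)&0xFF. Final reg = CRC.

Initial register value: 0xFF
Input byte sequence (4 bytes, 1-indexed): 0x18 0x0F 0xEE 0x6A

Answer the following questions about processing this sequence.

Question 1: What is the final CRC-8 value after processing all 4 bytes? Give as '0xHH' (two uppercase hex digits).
Answer: 0xC5

Derivation:
After byte 1 (0x18): reg=0xBB
After byte 2 (0x0F): reg=0x05
After byte 3 (0xEE): reg=0x9F
After byte 4 (0x6A): reg=0xC5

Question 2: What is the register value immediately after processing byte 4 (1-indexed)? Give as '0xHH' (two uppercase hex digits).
After byte 1 (0x18): reg=0xBB
After byte 2 (0x0F): reg=0x05
After byte 3 (0xEE): reg=0x9F
After byte 4 (0x6A): reg=0xC5

Answer: 0xC5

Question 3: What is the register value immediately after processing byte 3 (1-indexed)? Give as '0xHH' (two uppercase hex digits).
Answer: 0x9F

Derivation:
After byte 1 (0x18): reg=0xBB
After byte 2 (0x0F): reg=0x05
After byte 3 (0xEE): reg=0x9F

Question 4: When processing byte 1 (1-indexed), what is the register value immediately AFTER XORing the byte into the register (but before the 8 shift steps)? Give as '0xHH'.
Answer: 0xE7

Derivation:
Register before byte 1: 0xFF
Byte 1: 0x18
0xFF XOR 0x18 = 0xE7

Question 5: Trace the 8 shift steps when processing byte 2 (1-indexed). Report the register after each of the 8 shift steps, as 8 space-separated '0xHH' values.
After byte 1 (0x18): reg=0xBB
Register before byte 2: 0xBB
After XOR with byte 0x0F: 0xB4

Answer: 0x6F 0xDE 0xBB 0x71 0xE2 0xC3 0x81 0x05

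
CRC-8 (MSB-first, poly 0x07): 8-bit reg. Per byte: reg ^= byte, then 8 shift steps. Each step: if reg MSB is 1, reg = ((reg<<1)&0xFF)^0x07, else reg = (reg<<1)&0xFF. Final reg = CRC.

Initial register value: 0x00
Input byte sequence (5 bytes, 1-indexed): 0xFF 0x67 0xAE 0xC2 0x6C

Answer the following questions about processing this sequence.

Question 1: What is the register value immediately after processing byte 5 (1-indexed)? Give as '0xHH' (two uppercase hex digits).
After byte 1 (0xFF): reg=0xF3
After byte 2 (0x67): reg=0xE5
After byte 3 (0xAE): reg=0xF6
After byte 4 (0xC2): reg=0x8C
After byte 5 (0x6C): reg=0xAE

Answer: 0xAE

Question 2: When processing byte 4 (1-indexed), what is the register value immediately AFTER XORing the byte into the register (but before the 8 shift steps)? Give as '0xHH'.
Register before byte 4: 0xF6
Byte 4: 0xC2
0xF6 XOR 0xC2 = 0x34

Answer: 0x34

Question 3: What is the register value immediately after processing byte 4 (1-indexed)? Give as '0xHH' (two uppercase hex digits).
After byte 1 (0xFF): reg=0xF3
After byte 2 (0x67): reg=0xE5
After byte 3 (0xAE): reg=0xF6
After byte 4 (0xC2): reg=0x8C

Answer: 0x8C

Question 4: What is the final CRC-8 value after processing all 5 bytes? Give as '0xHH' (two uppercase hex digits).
After byte 1 (0xFF): reg=0xF3
After byte 2 (0x67): reg=0xE5
After byte 3 (0xAE): reg=0xF6
After byte 4 (0xC2): reg=0x8C
After byte 5 (0x6C): reg=0xAE

Answer: 0xAE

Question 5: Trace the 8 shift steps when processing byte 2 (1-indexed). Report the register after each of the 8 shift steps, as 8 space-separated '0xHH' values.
Answer: 0x2F 0x5E 0xBC 0x7F 0xFE 0xFB 0xF1 0xE5

Derivation:
After byte 1 (0xFF): reg=0xF3
Register before byte 2: 0xF3
After XOR with byte 0x67: 0x94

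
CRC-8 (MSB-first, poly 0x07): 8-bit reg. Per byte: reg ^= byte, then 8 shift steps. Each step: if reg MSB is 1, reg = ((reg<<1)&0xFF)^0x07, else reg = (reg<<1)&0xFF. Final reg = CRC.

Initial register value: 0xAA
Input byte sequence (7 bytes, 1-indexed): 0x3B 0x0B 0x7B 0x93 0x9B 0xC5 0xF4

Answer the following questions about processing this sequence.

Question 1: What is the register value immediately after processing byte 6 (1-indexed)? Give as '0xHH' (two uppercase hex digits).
Answer: 0x6B

Derivation:
After byte 1 (0x3B): reg=0xFE
After byte 2 (0x0B): reg=0xC5
After byte 3 (0x7B): reg=0x33
After byte 4 (0x93): reg=0x69
After byte 5 (0x9B): reg=0xD0
After byte 6 (0xC5): reg=0x6B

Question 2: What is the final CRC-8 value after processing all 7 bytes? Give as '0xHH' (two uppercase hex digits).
After byte 1 (0x3B): reg=0xFE
After byte 2 (0x0B): reg=0xC5
After byte 3 (0x7B): reg=0x33
After byte 4 (0x93): reg=0x69
After byte 5 (0x9B): reg=0xD0
After byte 6 (0xC5): reg=0x6B
After byte 7 (0xF4): reg=0xD4

Answer: 0xD4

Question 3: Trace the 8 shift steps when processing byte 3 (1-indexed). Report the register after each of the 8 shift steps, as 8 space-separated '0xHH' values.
Answer: 0x7B 0xF6 0xEB 0xD1 0xA5 0x4D 0x9A 0x33

Derivation:
After byte 1 (0x3B): reg=0xFE
After byte 2 (0x0B): reg=0xC5
Register before byte 3: 0xC5
After XOR with byte 0x7B: 0xBE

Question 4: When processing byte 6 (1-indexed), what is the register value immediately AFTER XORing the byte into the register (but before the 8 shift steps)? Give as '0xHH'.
Answer: 0x15

Derivation:
Register before byte 6: 0xD0
Byte 6: 0xC5
0xD0 XOR 0xC5 = 0x15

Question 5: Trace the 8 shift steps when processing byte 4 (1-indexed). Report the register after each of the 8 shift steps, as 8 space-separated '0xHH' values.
Answer: 0x47 0x8E 0x1B 0x36 0x6C 0xD8 0xB7 0x69

Derivation:
After byte 1 (0x3B): reg=0xFE
After byte 2 (0x0B): reg=0xC5
After byte 3 (0x7B): reg=0x33
Register before byte 4: 0x33
After XOR with byte 0x93: 0xA0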